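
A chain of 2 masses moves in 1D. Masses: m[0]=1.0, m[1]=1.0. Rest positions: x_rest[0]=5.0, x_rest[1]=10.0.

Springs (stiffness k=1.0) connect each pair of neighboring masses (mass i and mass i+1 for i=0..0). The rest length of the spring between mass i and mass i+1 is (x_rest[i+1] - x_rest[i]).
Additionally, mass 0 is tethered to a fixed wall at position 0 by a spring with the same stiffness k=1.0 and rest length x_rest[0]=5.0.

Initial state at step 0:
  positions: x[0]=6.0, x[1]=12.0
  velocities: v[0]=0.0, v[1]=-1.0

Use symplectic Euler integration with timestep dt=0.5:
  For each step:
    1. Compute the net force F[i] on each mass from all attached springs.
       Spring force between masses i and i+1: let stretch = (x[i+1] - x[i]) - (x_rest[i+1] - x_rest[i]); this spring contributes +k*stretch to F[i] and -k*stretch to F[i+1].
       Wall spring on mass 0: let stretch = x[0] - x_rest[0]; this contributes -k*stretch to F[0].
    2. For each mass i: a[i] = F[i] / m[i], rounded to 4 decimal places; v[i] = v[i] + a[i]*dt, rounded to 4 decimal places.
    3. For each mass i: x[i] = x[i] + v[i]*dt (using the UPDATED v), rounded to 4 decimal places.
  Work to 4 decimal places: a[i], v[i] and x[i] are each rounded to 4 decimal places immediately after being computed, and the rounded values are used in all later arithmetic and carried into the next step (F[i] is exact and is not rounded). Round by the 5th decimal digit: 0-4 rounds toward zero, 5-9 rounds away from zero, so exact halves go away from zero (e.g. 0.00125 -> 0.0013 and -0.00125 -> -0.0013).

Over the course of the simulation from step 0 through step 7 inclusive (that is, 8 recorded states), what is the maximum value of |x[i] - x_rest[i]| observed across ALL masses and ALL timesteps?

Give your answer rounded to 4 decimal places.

Answer: 2.0959

Derivation:
Step 0: x=[6.0000 12.0000] v=[0.0000 -1.0000]
Step 1: x=[6.0000 11.2500] v=[0.0000 -1.5000]
Step 2: x=[5.8125 10.4375] v=[-0.3750 -1.6250]
Step 3: x=[5.3281 9.7188] v=[-0.9688 -1.4375]
Step 4: x=[4.6094 9.1524] v=[-1.4375 -1.1329]
Step 5: x=[3.8741 8.7002] v=[-1.4707 -0.9044]
Step 6: x=[3.3768 8.2915] v=[-0.9947 -0.8175]
Step 7: x=[3.2639 7.9041] v=[-0.2258 -0.7749]
Max displacement = 2.0959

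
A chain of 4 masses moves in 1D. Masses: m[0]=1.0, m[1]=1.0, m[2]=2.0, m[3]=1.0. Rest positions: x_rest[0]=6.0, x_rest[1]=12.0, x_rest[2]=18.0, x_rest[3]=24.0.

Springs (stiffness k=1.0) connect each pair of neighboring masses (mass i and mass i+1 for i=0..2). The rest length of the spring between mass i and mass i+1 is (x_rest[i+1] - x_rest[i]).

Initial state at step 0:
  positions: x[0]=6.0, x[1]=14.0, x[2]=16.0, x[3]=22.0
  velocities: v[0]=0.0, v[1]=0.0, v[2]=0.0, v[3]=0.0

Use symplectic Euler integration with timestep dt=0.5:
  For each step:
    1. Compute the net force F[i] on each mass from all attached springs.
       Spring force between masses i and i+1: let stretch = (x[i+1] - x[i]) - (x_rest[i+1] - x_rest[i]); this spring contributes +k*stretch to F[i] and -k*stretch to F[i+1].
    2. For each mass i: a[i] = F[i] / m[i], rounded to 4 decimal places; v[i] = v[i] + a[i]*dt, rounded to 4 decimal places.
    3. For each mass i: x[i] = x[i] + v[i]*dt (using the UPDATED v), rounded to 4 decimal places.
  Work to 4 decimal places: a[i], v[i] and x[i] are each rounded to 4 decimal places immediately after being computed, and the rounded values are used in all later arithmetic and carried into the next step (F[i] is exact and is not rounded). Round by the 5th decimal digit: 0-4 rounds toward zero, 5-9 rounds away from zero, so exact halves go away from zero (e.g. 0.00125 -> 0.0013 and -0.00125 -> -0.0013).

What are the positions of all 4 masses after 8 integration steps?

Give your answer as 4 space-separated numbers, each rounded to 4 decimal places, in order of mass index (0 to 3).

Step 0: x=[6.0000 14.0000 16.0000 22.0000] v=[0.0000 0.0000 0.0000 0.0000]
Step 1: x=[6.5000 12.5000 16.5000 22.0000] v=[1.0000 -3.0000 1.0000 0.0000]
Step 2: x=[7.0000 10.5000 17.1875 22.1250] v=[1.0000 -4.0000 1.3750 0.2500]
Step 3: x=[6.8750 9.2969 17.6563 22.5157] v=[-0.2500 -2.4063 0.9375 0.7813]
Step 4: x=[5.8555 9.5782 17.6876 23.1915] v=[-2.0391 0.5625 0.0625 1.3516]
Step 5: x=[4.2666 10.9562 17.3932 23.9914] v=[-3.1778 2.7559 -0.5889 1.5997]
Step 6: x=[2.8501 12.2710 17.1189 24.6417] v=[-2.8330 2.6296 -0.5486 1.3006]
Step 7: x=[2.2888 12.4426 17.1790 24.9113] v=[-1.1226 0.3431 0.1202 0.5392]
Step 8: x=[2.7660 11.2598 17.6136 24.7478] v=[0.9543 -2.3656 0.8692 -0.3270]

Answer: 2.7660 11.2598 17.6136 24.7478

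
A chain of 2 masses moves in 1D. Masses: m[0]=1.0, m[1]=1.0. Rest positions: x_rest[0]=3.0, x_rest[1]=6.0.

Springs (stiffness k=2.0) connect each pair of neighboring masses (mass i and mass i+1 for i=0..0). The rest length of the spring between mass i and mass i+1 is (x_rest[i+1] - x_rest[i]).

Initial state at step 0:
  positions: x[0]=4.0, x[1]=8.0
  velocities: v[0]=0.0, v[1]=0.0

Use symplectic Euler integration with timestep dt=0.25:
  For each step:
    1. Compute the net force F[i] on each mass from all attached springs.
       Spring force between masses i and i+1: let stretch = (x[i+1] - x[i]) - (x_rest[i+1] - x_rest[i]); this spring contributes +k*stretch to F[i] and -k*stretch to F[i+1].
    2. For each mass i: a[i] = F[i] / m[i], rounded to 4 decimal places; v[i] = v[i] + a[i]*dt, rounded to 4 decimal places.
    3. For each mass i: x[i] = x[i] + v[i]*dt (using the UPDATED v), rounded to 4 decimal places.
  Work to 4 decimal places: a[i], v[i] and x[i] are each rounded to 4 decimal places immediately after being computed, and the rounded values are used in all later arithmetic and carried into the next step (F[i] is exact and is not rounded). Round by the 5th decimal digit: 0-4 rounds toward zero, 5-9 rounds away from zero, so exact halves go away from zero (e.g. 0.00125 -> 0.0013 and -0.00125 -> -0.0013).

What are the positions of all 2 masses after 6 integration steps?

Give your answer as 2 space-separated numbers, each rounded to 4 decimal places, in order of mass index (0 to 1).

Answer: 5.0113 6.9890

Derivation:
Step 0: x=[4.0000 8.0000] v=[0.0000 0.0000]
Step 1: x=[4.1250 7.8750] v=[0.5000 -0.5000]
Step 2: x=[4.3438 7.6563] v=[0.8750 -0.8750]
Step 3: x=[4.6016 7.3985] v=[1.0313 -1.0313]
Step 4: x=[4.8341 7.1661] v=[0.9298 -0.9298]
Step 5: x=[4.9831 7.0172] v=[0.5958 -0.5958]
Step 6: x=[5.0113 6.9890] v=[0.1129 -0.1129]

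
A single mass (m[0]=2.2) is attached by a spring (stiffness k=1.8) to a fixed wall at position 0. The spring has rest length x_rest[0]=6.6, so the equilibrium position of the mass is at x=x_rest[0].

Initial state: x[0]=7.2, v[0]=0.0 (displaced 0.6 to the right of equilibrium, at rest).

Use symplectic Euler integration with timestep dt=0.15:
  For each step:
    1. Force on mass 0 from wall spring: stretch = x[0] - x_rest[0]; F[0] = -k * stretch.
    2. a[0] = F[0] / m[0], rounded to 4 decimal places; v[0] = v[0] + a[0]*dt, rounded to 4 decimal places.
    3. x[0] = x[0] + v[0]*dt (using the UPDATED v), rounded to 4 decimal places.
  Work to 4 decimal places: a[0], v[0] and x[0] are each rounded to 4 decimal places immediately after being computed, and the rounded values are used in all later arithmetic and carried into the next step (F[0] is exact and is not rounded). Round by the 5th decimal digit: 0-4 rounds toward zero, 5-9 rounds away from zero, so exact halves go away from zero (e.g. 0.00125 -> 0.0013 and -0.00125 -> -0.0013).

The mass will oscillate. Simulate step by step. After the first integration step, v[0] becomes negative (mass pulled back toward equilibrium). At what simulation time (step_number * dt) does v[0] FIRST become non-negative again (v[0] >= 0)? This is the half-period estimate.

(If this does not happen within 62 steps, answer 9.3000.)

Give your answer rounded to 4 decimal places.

Answer: 3.6000

Derivation:
Step 0: x=[7.2000] v=[0.0000]
Step 1: x=[7.1890] v=[-0.0736]
Step 2: x=[7.1671] v=[-0.1459]
Step 3: x=[7.1348] v=[-0.2155]
Step 4: x=[7.0926] v=[-0.2811]
Step 5: x=[7.0414] v=[-0.3416]
Step 6: x=[6.9820] v=[-0.3958]
Step 7: x=[6.9156] v=[-0.4427]
Step 8: x=[6.8434] v=[-0.4814]
Step 9: x=[6.7667] v=[-0.5113]
Step 10: x=[6.6869] v=[-0.5318]
Step 11: x=[6.6055] v=[-0.5425]
Step 12: x=[6.5240] v=[-0.5432]
Step 13: x=[6.4439] v=[-0.5339]
Step 14: x=[6.3667] v=[-0.5147]
Step 15: x=[6.2938] v=[-0.4861]
Step 16: x=[6.2265] v=[-0.4485]
Step 17: x=[6.1661] v=[-0.4027]
Step 18: x=[6.1137] v=[-0.3495]
Step 19: x=[6.0702] v=[-0.2898]
Step 20: x=[6.0365] v=[-0.2248]
Step 21: x=[6.0131] v=[-0.1557]
Step 22: x=[6.0005] v=[-0.0837]
Step 23: x=[5.9990] v=[-0.0101]
Step 24: x=[6.0086] v=[0.0637]
First v>=0 after going negative at step 24, time=3.6000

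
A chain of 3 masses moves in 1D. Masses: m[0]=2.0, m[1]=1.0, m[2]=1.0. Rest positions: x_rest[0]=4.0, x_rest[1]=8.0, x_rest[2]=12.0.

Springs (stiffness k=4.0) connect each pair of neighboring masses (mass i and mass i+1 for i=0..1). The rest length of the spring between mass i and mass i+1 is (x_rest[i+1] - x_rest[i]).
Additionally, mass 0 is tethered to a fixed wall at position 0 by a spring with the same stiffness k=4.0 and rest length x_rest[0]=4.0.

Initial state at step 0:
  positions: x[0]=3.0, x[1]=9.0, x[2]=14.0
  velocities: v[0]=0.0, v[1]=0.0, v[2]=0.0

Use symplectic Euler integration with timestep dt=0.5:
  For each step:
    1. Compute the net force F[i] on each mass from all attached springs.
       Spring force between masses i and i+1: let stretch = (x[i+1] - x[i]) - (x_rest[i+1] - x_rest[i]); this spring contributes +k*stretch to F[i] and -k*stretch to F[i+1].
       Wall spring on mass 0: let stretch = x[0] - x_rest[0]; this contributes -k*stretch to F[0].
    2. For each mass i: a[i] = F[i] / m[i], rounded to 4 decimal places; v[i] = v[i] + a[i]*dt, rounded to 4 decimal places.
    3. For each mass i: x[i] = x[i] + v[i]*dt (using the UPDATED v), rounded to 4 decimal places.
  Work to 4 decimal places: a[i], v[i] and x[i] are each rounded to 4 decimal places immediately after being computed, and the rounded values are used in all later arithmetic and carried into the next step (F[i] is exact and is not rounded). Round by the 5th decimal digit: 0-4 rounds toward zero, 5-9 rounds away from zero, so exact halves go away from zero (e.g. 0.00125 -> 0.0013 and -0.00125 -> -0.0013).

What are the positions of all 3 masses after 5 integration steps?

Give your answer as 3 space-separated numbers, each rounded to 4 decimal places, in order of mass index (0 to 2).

Answer: 2.3750 7.5000 12.7500

Derivation:
Step 0: x=[3.0000 9.0000 14.0000] v=[0.0000 0.0000 0.0000]
Step 1: x=[4.5000 8.0000 13.0000] v=[3.0000 -2.0000 -2.0000]
Step 2: x=[5.5000 8.5000 11.0000] v=[2.0000 1.0000 -4.0000]
Step 3: x=[5.2500 8.5000 10.5000] v=[-0.5000 0.0000 -1.0000]
Step 4: x=[4.0000 7.2500 12.0000] v=[-2.5000 -2.5000 3.0000]
Step 5: x=[2.3750 7.5000 12.7500] v=[-3.2500 0.5000 1.5000]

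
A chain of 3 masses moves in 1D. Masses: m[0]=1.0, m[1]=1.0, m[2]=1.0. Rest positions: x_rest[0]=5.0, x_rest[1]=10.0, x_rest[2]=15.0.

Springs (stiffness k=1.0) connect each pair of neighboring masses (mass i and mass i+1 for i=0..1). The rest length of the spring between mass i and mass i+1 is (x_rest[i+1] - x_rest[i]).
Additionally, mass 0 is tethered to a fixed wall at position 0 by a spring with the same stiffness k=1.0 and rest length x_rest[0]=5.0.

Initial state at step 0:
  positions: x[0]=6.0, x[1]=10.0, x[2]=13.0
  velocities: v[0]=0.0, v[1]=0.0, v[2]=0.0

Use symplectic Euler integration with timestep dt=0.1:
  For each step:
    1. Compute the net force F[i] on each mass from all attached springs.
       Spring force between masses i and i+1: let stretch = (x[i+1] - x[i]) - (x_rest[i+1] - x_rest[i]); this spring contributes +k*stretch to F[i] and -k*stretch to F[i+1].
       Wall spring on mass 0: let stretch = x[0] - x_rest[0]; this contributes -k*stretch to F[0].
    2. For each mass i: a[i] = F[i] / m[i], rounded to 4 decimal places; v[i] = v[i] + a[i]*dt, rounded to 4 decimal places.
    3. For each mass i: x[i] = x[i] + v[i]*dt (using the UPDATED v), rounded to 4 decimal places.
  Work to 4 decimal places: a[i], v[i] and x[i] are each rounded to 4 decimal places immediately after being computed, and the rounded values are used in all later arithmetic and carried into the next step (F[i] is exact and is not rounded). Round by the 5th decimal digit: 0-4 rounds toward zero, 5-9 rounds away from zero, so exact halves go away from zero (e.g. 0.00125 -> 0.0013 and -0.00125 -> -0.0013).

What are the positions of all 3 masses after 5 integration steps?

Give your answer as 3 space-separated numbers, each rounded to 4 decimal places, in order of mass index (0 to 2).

Step 0: x=[6.0000 10.0000 13.0000] v=[0.0000 0.0000 0.0000]
Step 1: x=[5.9800 9.9900 13.0200] v=[-0.2000 -0.1000 0.2000]
Step 2: x=[5.9403 9.9702 13.0597] v=[-0.3970 -0.1980 0.3970]
Step 3: x=[5.8815 9.9410 13.1185] v=[-0.5880 -0.2920 0.5881]
Step 4: x=[5.8045 9.9030 13.1955] v=[-0.7702 -0.3802 0.7704]
Step 5: x=[5.7104 9.8569 13.2896] v=[-0.9408 -0.4608 0.9412]

Answer: 5.7104 9.8569 13.2896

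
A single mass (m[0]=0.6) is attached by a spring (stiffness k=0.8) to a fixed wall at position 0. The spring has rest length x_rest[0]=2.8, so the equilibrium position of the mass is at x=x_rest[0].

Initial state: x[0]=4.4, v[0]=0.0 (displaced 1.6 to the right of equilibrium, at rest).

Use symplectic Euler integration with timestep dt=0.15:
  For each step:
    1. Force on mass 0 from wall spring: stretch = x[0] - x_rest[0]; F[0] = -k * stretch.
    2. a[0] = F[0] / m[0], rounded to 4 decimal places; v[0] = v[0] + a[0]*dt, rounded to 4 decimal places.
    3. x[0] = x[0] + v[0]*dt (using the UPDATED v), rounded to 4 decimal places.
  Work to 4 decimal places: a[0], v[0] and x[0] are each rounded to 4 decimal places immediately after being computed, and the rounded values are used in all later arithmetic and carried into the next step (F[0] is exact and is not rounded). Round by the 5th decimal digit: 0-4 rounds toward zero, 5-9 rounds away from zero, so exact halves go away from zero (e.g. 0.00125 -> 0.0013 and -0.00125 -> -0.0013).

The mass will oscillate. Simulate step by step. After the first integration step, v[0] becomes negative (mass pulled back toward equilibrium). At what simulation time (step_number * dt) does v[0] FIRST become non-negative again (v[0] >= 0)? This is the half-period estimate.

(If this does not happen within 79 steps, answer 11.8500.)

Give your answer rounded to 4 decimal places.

Step 0: x=[4.4000] v=[0.0000]
Step 1: x=[4.3520] v=[-0.3200]
Step 2: x=[4.2574] v=[-0.6304]
Step 3: x=[4.1191] v=[-0.9219]
Step 4: x=[3.9412] v=[-1.1857]
Step 5: x=[3.7291] v=[-1.4139]
Step 6: x=[3.4891] v=[-1.5997]
Step 7: x=[3.2285] v=[-1.7375]
Step 8: x=[2.9550] v=[-1.8232]
Step 9: x=[2.6769] v=[-1.8542]
Step 10: x=[2.4025] v=[-1.8296]
Step 11: x=[2.1400] v=[-1.7501]
Step 12: x=[1.8973] v=[-1.6181]
Step 13: x=[1.6817] v=[-1.4376]
Step 14: x=[1.4996] v=[-1.2139]
Step 15: x=[1.3565] v=[-0.9538]
Step 16: x=[1.2567] v=[-0.6651]
Step 17: x=[1.2032] v=[-0.3564]
Step 18: x=[1.1977] v=[-0.0370]
Step 19: x=[1.2402] v=[0.2835]
First v>=0 after going negative at step 19, time=2.8500

Answer: 2.8500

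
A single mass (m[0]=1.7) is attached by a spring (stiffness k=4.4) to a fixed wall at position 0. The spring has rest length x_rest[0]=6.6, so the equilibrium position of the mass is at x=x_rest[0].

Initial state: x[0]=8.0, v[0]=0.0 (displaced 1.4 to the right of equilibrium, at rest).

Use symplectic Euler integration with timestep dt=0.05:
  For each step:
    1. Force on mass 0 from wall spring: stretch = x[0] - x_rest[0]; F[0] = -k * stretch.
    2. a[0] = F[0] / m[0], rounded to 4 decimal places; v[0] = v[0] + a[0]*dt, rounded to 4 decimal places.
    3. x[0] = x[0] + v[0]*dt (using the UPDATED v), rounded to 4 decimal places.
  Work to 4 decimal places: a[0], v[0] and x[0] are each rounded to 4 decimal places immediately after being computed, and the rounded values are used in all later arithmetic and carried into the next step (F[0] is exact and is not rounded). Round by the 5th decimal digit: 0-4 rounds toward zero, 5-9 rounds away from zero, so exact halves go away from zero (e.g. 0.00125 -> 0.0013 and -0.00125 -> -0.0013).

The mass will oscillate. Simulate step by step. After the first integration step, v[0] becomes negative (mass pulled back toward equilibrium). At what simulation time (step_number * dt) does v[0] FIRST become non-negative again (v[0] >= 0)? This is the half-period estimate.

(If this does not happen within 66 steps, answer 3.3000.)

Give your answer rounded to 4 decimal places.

Step 0: x=[8.0000] v=[0.0000]
Step 1: x=[7.9909] v=[-0.1812]
Step 2: x=[7.9728] v=[-0.3612]
Step 3: x=[7.9459] v=[-0.5389]
Step 4: x=[7.9102] v=[-0.7131]
Step 5: x=[7.8661] v=[-0.8827]
Step 6: x=[7.8138] v=[-1.0466]
Step 7: x=[7.7536] v=[-1.2037]
Step 8: x=[7.6860] v=[-1.3530]
Step 9: x=[7.6113] v=[-1.4935]
Step 10: x=[7.5301] v=[-1.6244]
Step 11: x=[7.4429] v=[-1.7448]
Step 12: x=[7.3502] v=[-1.8539]
Step 13: x=[7.2527] v=[-1.9510]
Step 14: x=[7.1509] v=[-2.0355]
Step 15: x=[7.0456] v=[-2.1068]
Step 16: x=[6.9374] v=[-2.1645]
Step 17: x=[6.8270] v=[-2.2082]
Step 18: x=[6.7151] v=[-2.2376]
Step 19: x=[6.6025] v=[-2.2525]
Step 20: x=[6.4899] v=[-2.2528]
Step 21: x=[6.3780] v=[-2.2386]
Step 22: x=[6.2675] v=[-2.2099]
Step 23: x=[6.1592] v=[-2.1669]
Step 24: x=[6.0537] v=[-2.1099]
Step 25: x=[5.9517] v=[-2.0392]
Step 26: x=[5.8539] v=[-1.9553]
Step 27: x=[5.7610] v=[-1.8587]
Step 28: x=[5.6735] v=[-1.7501]
Step 29: x=[5.5920] v=[-1.6302]
Step 30: x=[5.5170] v=[-1.4998]
Step 31: x=[5.4490] v=[-1.3596]
Step 32: x=[5.3885] v=[-1.2106]
Step 33: x=[5.3358] v=[-1.0538]
Step 34: x=[5.2913] v=[-0.8902]
Step 35: x=[5.2553] v=[-0.7208]
Step 36: x=[5.2280] v=[-0.5468]
Step 37: x=[5.2095] v=[-0.3692]
Step 38: x=[5.2000] v=[-0.1893]
Step 39: x=[5.1996] v=[-0.0081]
Step 40: x=[5.2083] v=[0.1731]
First v>=0 after going negative at step 40, time=2.0000

Answer: 2.0000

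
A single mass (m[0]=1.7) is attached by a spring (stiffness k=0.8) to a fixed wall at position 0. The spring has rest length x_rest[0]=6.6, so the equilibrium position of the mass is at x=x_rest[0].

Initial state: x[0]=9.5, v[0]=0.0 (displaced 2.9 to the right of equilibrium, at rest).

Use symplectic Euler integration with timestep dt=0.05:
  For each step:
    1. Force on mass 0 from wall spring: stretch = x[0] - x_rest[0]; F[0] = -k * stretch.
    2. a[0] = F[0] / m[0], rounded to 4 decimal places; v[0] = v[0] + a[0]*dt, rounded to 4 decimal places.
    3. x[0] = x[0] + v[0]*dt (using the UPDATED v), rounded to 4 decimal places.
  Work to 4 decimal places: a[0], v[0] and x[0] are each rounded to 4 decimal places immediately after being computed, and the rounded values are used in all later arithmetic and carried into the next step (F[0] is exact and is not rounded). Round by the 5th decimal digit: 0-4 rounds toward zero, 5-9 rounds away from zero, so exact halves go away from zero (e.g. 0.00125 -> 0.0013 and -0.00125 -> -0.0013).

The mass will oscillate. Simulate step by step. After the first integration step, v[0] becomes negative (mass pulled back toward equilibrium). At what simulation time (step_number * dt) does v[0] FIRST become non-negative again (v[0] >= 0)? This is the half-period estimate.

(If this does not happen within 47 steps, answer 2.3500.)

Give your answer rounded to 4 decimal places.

Answer: 2.3500

Derivation:
Step 0: x=[9.5000] v=[0.0000]
Step 1: x=[9.4966] v=[-0.0682]
Step 2: x=[9.4898] v=[-0.1364]
Step 3: x=[9.4796] v=[-0.2044]
Step 4: x=[9.4660] v=[-0.2722]
Step 5: x=[9.4490] v=[-0.3396]
Step 6: x=[9.4287] v=[-0.4066]
Step 7: x=[9.4050] v=[-0.4732]
Step 8: x=[9.3780] v=[-0.5392]
Step 9: x=[9.3478] v=[-0.6046]
Step 10: x=[9.3143] v=[-0.6693]
Step 11: x=[9.2776] v=[-0.7332]
Step 12: x=[9.2378] v=[-0.7962]
Step 13: x=[9.1949] v=[-0.8583]
Step 14: x=[9.1489] v=[-0.9194]
Step 15: x=[9.0999] v=[-0.9794]
Step 16: x=[9.0480] v=[-1.0382]
Step 17: x=[8.9932] v=[-1.0958]
Step 18: x=[8.9356] v=[-1.1521]
Step 19: x=[8.8752] v=[-1.2071]
Step 20: x=[8.8122] v=[-1.2606]
Step 21: x=[8.7466] v=[-1.3127]
Step 22: x=[8.6784] v=[-1.3632]
Step 23: x=[8.6078] v=[-1.4121]
Step 24: x=[8.5348] v=[-1.4593]
Step 25: x=[8.4596] v=[-1.5048]
Step 26: x=[8.3822] v=[-1.5486]
Step 27: x=[8.3027] v=[-1.5905]
Step 28: x=[8.2212] v=[-1.6306]
Step 29: x=[8.1378] v=[-1.6687]
Step 30: x=[8.0526] v=[-1.7049]
Step 31: x=[7.9656] v=[-1.7391]
Step 32: x=[7.8770] v=[-1.7712]
Step 33: x=[7.7869] v=[-1.8012]
Step 34: x=[7.6954] v=[-1.8291]
Step 35: x=[7.6027] v=[-1.8549]
Step 36: x=[7.5088] v=[-1.8785]
Step 37: x=[7.4138] v=[-1.8999]
Step 38: x=[7.3178] v=[-1.9191]
Step 39: x=[7.2210] v=[-1.9360]
Step 40: x=[7.1235] v=[-1.9506]
Step 41: x=[7.0254] v=[-1.9629]
Step 42: x=[6.9268] v=[-1.9729]
Step 43: x=[6.8278] v=[-1.9806]
Step 44: x=[6.7285] v=[-1.9860]
Step 45: x=[6.6291] v=[-1.9890]
Step 46: x=[6.5296] v=[-1.9897]
Step 47: x=[6.4302] v=[-1.9880]
v[0] did not become non-negative within 47 steps; using fallback time=2.3500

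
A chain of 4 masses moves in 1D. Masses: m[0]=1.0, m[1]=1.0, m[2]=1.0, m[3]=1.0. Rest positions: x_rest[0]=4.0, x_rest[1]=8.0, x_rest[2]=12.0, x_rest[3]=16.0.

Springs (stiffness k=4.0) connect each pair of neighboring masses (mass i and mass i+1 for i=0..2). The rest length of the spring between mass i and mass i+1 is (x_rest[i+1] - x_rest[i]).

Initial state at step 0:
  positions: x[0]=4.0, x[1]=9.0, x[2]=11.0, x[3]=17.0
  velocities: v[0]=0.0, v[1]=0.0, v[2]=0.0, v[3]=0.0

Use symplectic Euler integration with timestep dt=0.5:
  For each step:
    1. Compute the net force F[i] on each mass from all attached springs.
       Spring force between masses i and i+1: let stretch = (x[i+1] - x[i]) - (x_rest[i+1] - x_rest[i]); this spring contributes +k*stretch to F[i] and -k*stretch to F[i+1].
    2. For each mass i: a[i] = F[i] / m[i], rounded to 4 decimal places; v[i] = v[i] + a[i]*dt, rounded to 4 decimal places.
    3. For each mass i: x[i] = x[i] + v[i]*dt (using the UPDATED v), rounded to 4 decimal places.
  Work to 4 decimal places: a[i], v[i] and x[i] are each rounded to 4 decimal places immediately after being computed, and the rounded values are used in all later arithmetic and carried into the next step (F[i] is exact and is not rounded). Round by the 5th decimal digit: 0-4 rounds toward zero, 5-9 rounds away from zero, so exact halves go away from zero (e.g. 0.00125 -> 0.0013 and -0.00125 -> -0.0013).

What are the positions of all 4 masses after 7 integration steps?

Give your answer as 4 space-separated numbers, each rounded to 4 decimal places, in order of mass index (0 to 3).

Answer: 4.0000 9.0000 11.0000 17.0000

Derivation:
Step 0: x=[4.0000 9.0000 11.0000 17.0000] v=[0.0000 0.0000 0.0000 0.0000]
Step 1: x=[5.0000 6.0000 15.0000 15.0000] v=[2.0000 -6.0000 8.0000 -4.0000]
Step 2: x=[3.0000 11.0000 10.0000 17.0000] v=[-4.0000 10.0000 -10.0000 4.0000]
Step 3: x=[5.0000 7.0000 13.0000 16.0000] v=[4.0000 -8.0000 6.0000 -2.0000]
Step 4: x=[5.0000 7.0000 13.0000 16.0000] v=[0.0000 0.0000 0.0000 0.0000]
Step 5: x=[3.0000 11.0000 10.0000 17.0000] v=[-4.0000 8.0000 -6.0000 2.0000]
Step 6: x=[5.0000 6.0000 15.0000 15.0000] v=[4.0000 -10.0000 10.0000 -4.0000]
Step 7: x=[4.0000 9.0000 11.0000 17.0000] v=[-2.0000 6.0000 -8.0000 4.0000]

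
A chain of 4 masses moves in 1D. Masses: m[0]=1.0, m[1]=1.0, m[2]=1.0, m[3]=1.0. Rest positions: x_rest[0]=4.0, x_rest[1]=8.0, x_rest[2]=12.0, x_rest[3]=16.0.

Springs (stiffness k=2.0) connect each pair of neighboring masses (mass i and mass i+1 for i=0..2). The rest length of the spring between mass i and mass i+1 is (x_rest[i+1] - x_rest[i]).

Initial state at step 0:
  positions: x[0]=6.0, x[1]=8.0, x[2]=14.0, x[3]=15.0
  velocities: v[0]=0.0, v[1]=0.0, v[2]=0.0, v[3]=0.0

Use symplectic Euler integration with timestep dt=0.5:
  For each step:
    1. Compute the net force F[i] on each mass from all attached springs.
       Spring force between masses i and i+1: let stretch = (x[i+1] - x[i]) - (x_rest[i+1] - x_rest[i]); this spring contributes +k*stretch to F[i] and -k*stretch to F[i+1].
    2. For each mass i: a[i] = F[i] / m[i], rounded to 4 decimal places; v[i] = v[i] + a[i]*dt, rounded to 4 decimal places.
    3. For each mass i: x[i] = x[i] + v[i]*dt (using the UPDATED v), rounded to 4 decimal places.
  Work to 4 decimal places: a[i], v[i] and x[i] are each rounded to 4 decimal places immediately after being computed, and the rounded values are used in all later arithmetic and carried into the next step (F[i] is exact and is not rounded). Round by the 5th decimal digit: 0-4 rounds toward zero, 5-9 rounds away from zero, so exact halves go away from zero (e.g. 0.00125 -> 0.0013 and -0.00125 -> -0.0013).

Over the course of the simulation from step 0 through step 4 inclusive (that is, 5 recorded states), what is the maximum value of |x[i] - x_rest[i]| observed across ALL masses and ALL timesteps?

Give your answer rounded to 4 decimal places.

Step 0: x=[6.0000 8.0000 14.0000 15.0000] v=[0.0000 0.0000 0.0000 0.0000]
Step 1: x=[5.0000 10.0000 11.5000 16.5000] v=[-2.0000 4.0000 -5.0000 3.0000]
Step 2: x=[4.5000 10.2500 10.7500 17.5000] v=[-1.0000 0.5000 -1.5000 2.0000]
Step 3: x=[4.8750 7.8750 13.1250 17.1250] v=[0.7500 -4.7500 4.7500 -0.7500]
Step 4: x=[4.7500 6.6250 14.8750 16.7500] v=[-0.2500 -2.5000 3.5000 -0.7500]
Max displacement = 2.8750

Answer: 2.8750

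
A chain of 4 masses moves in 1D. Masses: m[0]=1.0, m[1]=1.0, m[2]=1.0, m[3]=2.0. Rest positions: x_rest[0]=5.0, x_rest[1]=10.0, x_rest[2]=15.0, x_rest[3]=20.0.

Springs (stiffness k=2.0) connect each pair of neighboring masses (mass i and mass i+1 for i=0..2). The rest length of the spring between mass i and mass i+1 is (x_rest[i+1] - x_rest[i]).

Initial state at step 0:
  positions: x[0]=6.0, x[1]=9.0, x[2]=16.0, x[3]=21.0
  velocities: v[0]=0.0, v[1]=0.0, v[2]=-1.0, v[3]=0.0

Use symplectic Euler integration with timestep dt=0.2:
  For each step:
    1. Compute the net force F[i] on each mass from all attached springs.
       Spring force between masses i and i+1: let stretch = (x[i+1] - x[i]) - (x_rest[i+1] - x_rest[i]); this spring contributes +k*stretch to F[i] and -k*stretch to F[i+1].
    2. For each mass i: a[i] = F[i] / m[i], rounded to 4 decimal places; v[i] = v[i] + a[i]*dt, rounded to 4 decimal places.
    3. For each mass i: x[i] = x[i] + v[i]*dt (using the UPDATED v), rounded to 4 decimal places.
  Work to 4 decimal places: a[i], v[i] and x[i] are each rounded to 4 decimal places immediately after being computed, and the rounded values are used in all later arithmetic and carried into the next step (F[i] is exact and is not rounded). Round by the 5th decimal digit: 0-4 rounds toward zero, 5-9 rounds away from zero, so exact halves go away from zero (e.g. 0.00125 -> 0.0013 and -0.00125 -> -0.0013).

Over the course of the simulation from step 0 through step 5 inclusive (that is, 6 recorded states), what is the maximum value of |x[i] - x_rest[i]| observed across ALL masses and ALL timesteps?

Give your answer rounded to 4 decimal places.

Step 0: x=[6.0000 9.0000 16.0000 21.0000] v=[0.0000 0.0000 -1.0000 0.0000]
Step 1: x=[5.8400 9.3200 15.6400 21.0000] v=[-0.8000 1.6000 -1.8000 0.0000]
Step 2: x=[5.5584 9.8672 15.2032 20.9856] v=[-1.4080 2.7360 -2.1840 -0.0720]
Step 3: x=[5.2215 10.4966 14.8021 20.9399] v=[-1.6845 3.1469 -2.0054 -0.2285]
Step 4: x=[4.9066 11.0484 14.5476 20.8487] v=[-1.5745 2.7591 -1.2725 -0.4561]
Step 5: x=[4.6830 11.3888 14.5173 20.7054] v=[-1.1178 1.7021 -0.1517 -0.7163]
Max displacement = 1.3888

Answer: 1.3888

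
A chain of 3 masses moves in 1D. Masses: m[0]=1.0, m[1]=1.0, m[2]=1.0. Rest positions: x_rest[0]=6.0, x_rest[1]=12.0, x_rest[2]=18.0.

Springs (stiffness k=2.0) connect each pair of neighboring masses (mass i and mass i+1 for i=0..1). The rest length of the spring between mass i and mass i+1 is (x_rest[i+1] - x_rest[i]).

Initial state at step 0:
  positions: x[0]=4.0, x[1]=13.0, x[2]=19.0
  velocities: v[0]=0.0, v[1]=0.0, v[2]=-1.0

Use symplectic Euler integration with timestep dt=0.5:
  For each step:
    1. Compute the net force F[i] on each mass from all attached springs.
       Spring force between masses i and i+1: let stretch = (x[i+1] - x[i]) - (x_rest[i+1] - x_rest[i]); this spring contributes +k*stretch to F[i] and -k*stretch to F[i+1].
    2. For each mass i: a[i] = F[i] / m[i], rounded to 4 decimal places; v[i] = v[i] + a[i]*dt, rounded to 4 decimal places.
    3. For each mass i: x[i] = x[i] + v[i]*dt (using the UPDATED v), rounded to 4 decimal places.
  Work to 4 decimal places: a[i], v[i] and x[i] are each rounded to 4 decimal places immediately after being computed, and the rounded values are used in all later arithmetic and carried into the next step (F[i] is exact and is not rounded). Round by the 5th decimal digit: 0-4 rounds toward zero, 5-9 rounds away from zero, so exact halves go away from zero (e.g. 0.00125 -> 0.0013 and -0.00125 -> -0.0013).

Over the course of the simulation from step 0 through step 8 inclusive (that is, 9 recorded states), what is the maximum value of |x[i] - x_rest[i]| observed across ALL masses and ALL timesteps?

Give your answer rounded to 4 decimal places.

Step 0: x=[4.0000 13.0000 19.0000] v=[0.0000 0.0000 -1.0000]
Step 1: x=[5.5000 11.5000 18.5000] v=[3.0000 -3.0000 -1.0000]
Step 2: x=[7.0000 10.5000 17.5000] v=[3.0000 -2.0000 -2.0000]
Step 3: x=[7.2500 11.2500 16.0000] v=[0.5000 1.5000 -3.0000]
Step 4: x=[6.5000 12.3750 15.1250] v=[-1.5000 2.2500 -1.7500]
Step 5: x=[5.6875 11.9375 15.8750] v=[-1.6250 -0.8750 1.5000]
Step 6: x=[5.0000 10.3438 17.6563] v=[-1.3750 -3.1875 3.5625]
Step 7: x=[3.9844 9.7344 18.7813] v=[-2.0312 -1.2188 2.2500]
Step 8: x=[2.8438 10.7735 18.3829] v=[-2.2812 2.0781 -0.7969]
Max displacement = 3.1562

Answer: 3.1562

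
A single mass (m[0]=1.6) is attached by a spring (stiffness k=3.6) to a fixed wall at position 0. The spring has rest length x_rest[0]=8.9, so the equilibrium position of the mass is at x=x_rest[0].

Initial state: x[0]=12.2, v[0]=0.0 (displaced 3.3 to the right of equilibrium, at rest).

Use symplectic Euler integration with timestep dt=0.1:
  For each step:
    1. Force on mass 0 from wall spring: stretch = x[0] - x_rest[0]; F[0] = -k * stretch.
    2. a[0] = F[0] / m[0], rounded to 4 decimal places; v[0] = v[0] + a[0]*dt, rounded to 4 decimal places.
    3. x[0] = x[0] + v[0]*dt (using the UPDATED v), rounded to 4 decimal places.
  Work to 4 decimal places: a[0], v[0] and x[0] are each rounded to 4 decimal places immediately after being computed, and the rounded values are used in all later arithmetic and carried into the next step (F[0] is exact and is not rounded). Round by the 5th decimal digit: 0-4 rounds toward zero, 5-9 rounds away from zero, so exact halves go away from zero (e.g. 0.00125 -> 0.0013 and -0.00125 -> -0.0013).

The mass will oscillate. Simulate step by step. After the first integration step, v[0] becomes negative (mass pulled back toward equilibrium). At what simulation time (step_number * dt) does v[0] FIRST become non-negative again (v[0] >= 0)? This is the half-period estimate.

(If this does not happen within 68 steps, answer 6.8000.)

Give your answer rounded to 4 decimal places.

Step 0: x=[12.2000] v=[0.0000]
Step 1: x=[12.1258] v=[-0.7425]
Step 2: x=[11.9790] v=[-1.4683]
Step 3: x=[11.7629] v=[-2.1611]
Step 4: x=[11.4824] v=[-2.8053]
Step 5: x=[11.1438] v=[-3.3863]
Step 6: x=[10.7547] v=[-3.8912]
Step 7: x=[10.3239] v=[-4.3085]
Step 8: x=[9.8610] v=[-4.6289]
Step 9: x=[9.3765] v=[-4.8451]
Step 10: x=[8.8813] v=[-4.9523]
Step 11: x=[8.3865] v=[-4.9481]
Step 12: x=[7.9032] v=[-4.8326]
Step 13: x=[7.4424] v=[-4.6083]
Step 14: x=[7.0144] v=[-4.2803]
Step 15: x=[6.6288] v=[-3.8560]
Step 16: x=[6.2943] v=[-3.3450]
Step 17: x=[6.0184] v=[-2.7587]
Step 18: x=[5.8074] v=[-2.1103]
Step 19: x=[5.6660] v=[-1.4145]
Step 20: x=[5.5973] v=[-0.6869]
Step 21: x=[5.6029] v=[0.0562]
First v>=0 after going negative at step 21, time=2.1000

Answer: 2.1000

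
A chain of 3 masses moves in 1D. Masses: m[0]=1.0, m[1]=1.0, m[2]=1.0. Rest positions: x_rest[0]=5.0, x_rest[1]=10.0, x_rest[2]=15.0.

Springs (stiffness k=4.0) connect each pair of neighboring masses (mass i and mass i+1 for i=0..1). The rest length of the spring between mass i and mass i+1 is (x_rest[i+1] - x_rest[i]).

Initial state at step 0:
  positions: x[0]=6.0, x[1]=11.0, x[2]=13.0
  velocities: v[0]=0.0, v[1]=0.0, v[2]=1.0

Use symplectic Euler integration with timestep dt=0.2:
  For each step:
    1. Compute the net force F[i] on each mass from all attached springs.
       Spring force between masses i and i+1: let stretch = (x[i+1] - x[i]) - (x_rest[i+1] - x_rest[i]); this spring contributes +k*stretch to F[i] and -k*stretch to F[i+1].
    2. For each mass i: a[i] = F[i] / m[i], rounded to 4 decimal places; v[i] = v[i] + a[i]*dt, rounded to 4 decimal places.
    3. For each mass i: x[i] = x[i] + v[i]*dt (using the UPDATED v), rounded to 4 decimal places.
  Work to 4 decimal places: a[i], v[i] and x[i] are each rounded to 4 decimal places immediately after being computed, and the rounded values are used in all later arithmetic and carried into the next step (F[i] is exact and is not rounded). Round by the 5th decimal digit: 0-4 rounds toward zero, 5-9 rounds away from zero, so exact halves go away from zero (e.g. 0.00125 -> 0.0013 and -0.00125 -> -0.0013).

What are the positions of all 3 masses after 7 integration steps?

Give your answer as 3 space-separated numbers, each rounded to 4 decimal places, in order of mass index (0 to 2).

Answer: 3.5182 11.1628 16.7192

Derivation:
Step 0: x=[6.0000 11.0000 13.0000] v=[0.0000 0.0000 1.0000]
Step 1: x=[6.0000 10.5200 13.6800] v=[0.0000 -2.4000 3.4000]
Step 2: x=[5.9232 9.8224 14.6544] v=[-0.3840 -3.4880 4.8720]
Step 3: x=[5.6703 9.2740 15.6557] v=[-1.2646 -2.7418 5.0064]
Step 4: x=[5.1940 9.1701 16.4359] v=[-2.3816 -0.5194 3.9010]
Step 5: x=[4.5539 9.5926 16.8536] v=[-3.2007 2.1124 2.0884]
Step 6: x=[3.9200 10.3706 16.9095] v=[-3.1697 3.8902 0.2796]
Step 7: x=[3.5182 11.1628 16.7192] v=[-2.0092 3.9608 -0.9515]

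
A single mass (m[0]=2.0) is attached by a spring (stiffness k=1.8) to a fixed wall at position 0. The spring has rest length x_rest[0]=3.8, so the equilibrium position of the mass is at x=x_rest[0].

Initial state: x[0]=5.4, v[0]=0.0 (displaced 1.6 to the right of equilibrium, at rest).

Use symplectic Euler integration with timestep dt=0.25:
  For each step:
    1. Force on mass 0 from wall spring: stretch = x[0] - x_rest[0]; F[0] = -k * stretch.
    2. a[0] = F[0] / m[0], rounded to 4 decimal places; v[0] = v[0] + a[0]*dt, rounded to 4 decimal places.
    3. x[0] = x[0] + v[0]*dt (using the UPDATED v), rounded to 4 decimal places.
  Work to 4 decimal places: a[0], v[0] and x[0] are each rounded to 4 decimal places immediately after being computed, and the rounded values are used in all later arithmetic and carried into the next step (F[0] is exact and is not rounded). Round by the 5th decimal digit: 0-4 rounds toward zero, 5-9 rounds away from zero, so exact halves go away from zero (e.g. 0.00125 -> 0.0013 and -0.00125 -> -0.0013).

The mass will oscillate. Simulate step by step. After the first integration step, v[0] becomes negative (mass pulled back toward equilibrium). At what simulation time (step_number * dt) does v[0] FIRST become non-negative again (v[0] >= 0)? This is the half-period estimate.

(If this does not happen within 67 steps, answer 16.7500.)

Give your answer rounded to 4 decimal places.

Answer: 3.5000

Derivation:
Step 0: x=[5.4000] v=[0.0000]
Step 1: x=[5.3100] v=[-0.3600]
Step 2: x=[5.1351] v=[-0.6998]
Step 3: x=[4.8851] v=[-1.0002]
Step 4: x=[4.5740] v=[-1.2444]
Step 5: x=[4.2194] v=[-1.4186]
Step 6: x=[3.8412] v=[-1.5130]
Step 7: x=[3.4606] v=[-1.5223]
Step 8: x=[3.0991] v=[-1.4459]
Step 9: x=[2.7771] v=[-1.2882]
Step 10: x=[2.5126] v=[-1.0581]
Step 11: x=[2.3205] v=[-0.7684]
Step 12: x=[2.2116] v=[-0.4355]
Step 13: x=[2.1921] v=[-0.0781]
Step 14: x=[2.2630] v=[0.2837]
First v>=0 after going negative at step 14, time=3.5000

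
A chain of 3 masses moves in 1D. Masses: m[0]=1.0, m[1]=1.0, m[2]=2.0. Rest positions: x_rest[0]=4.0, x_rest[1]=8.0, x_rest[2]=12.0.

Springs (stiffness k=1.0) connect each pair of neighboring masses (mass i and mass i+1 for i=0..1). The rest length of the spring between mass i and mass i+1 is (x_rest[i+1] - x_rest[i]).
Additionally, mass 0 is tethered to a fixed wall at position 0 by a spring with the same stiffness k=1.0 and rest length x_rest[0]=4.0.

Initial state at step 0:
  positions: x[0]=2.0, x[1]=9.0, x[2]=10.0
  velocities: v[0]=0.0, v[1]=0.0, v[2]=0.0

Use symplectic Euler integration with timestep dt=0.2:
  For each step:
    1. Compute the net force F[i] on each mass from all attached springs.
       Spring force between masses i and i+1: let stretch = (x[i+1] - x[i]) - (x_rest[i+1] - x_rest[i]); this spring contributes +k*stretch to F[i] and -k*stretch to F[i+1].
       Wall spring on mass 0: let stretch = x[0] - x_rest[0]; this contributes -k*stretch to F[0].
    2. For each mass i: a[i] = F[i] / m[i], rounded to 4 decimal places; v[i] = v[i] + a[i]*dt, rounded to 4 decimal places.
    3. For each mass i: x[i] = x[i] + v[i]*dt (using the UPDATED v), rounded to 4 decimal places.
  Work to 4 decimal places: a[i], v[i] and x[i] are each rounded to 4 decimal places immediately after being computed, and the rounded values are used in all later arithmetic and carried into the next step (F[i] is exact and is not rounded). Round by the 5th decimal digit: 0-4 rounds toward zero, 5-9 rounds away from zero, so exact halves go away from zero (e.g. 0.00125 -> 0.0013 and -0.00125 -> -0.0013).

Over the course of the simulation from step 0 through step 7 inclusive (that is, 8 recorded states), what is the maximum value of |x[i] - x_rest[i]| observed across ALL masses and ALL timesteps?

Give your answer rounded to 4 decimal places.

Answer: 2.6828

Derivation:
Step 0: x=[2.0000 9.0000 10.0000] v=[0.0000 0.0000 0.0000]
Step 1: x=[2.2000 8.7600 10.0600] v=[1.0000 -1.2000 0.3000]
Step 2: x=[2.5744 8.3096 10.1740] v=[1.8720 -2.2520 0.5700]
Step 3: x=[3.0752 7.7044 10.3307] v=[2.5042 -3.0262 0.7836]
Step 4: x=[3.6382 7.0190 10.5149] v=[2.8150 -3.4268 0.9210]
Step 5: x=[4.1909 6.3382 10.7092] v=[2.7635 -3.4038 0.9714]
Step 6: x=[4.6619 5.7464 10.8961] v=[2.3548 -2.9591 0.9343]
Step 7: x=[4.9898 5.3172 11.0600] v=[1.6393 -2.1461 0.8193]
Max displacement = 2.6828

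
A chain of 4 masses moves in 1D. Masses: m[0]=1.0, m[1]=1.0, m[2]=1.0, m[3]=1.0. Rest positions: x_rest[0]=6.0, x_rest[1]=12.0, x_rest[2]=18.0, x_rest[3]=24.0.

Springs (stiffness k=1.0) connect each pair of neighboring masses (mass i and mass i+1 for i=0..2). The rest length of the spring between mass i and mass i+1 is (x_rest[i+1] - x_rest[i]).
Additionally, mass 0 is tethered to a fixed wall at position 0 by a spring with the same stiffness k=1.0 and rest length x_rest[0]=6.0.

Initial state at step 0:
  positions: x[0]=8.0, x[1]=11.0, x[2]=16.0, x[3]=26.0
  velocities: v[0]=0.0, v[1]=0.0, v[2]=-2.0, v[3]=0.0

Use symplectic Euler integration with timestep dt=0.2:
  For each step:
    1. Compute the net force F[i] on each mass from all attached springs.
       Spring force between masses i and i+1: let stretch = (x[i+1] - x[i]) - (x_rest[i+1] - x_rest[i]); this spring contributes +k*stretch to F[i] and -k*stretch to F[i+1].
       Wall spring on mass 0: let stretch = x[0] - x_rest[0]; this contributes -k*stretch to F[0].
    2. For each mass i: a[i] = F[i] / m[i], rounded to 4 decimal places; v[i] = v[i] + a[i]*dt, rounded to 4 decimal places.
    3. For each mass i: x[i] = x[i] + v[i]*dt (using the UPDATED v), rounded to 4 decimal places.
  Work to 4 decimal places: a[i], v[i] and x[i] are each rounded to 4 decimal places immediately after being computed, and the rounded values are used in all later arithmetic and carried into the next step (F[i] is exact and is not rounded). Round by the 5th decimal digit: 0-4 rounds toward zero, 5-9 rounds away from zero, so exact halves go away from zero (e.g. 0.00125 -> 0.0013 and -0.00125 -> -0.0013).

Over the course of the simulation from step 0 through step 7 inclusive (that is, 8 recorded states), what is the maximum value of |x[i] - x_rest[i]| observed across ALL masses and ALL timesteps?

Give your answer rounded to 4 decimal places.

Answer: 2.2000

Derivation:
Step 0: x=[8.0000 11.0000 16.0000 26.0000] v=[0.0000 0.0000 -2.0000 0.0000]
Step 1: x=[7.8000 11.0800 15.8000 25.8400] v=[-1.0000 0.4000 -1.0000 -0.8000]
Step 2: x=[7.4192 11.2176 15.8128 25.5184] v=[-1.9040 0.6880 0.0640 -1.6080]
Step 3: x=[6.8936 11.3871 16.0300 25.0486] v=[-2.6282 0.8474 1.0861 -2.3491]
Step 4: x=[6.2720 11.5626 16.4222 24.4580] v=[-3.1082 0.8773 1.9612 -2.9528]
Step 5: x=[5.6111 11.7208 16.9415 23.7860] v=[-3.3045 0.7911 2.5964 -3.3600]
Step 6: x=[4.9701 11.8435 17.5257 23.0802] v=[-3.2048 0.6133 2.9212 -3.5289]
Step 7: x=[4.4053 11.9185 18.1048 22.3922] v=[-2.8241 0.3751 2.8957 -3.4398]
Max displacement = 2.2000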